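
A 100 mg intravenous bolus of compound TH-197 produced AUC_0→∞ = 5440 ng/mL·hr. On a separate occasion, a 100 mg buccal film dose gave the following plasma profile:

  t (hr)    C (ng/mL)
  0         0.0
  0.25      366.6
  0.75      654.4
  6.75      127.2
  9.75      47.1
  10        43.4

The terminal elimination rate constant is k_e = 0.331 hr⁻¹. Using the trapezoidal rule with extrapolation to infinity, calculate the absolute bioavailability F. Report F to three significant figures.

Trapezoidal AUC_0→10 (buccal film):
  [0→0.25]: (0.0+366.6)/2 × 0.25 = 45.825
  [0.25→0.75]: (366.6+654.4)/2 × 0.5 = 255.25
  [0.75→6.75]: (654.4+127.2)/2 × 6 = 2344.8
  [6.75→9.75]: (127.2+47.1)/2 × 3 = 261.45
  [9.75→10]: (47.1+43.4)/2 × 0.25 = 11.3125
  Sum = 2918.6375 ng/mL·hr
Tail: C_last/k_e = 43.4/0.331 = 131.118
AUC_0→∞ (buccal film) = 2918.6375 + 131.118 = 3049.7555 ng/mL·hr
F = (AUC_ev/D_ev)/(AUC_iv/D_iv) = (3049.7555/100)/(5440/100) = 30.497555/54.4 = 0.5606

F = 0.561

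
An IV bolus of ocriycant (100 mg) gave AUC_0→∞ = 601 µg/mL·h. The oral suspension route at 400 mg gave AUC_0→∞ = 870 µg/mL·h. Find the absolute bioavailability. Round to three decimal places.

F = (AUC_ev / D_ev) / (AUC_iv / D_iv)
  = (870/400) / (601/100)
  = 2.175 / 6.01 = 0.3619

F = 0.362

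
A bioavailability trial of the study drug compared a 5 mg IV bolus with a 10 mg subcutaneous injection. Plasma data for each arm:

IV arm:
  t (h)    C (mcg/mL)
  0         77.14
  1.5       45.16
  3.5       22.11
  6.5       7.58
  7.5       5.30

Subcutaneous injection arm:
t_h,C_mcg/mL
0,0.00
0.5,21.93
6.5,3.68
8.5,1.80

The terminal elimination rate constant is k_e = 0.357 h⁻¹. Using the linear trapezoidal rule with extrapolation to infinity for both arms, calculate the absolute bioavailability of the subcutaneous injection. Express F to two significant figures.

F = 0.21

Trapezoidal AUC_0→7.5 (IV):
  [0→1.5]: (77.14+45.16)/2 × 1.5 = 91.725
  [1.5→3.5]: (45.16+22.11)/2 × 2 = 67.27
  [3.5→6.5]: (22.11+7.58)/2 × 3 = 44.535
  [6.5→7.5]: (7.58+5.30)/2 × 1 = 6.44
  Sum = 209.97 mcg/mL·h
IV tail: 5.30/0.357 = 14.846; AUC_iv,0→∞ = 209.97 + 14.846 = 224.816 mcg/mL·h
Trapezoidal AUC_0→8.5 (subcutaneous injection):
  [0→0.5]: (0.00+21.93)/2 × 0.5 = 5.4825
  [0.5→6.5]: (21.93+3.68)/2 × 6 = 76.83
  [6.5→8.5]: (3.68+1.80)/2 × 2 = 5.48
  Sum = 87.7925 mcg/mL·h
subcutaneous injection tail: 1.80/0.357 = 5.042; AUC_ev,0→∞ = 87.7925 + 5.042 = 92.8345 mcg/mL·h
F = (AUC_ev/D_ev)/(AUC_iv/D_iv) = (92.8345/10)/(224.816/5) = 9.28345/44.9632 = 0.2065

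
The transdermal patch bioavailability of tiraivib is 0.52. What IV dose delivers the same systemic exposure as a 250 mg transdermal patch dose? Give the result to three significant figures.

D_iv = 130 mg

Systemic exposure from an extravascular dose = F × D_ev, so the equivalent IV dose is F × D_ev.
D_iv = F × D_ev = 0.52 × 250 = 130 mg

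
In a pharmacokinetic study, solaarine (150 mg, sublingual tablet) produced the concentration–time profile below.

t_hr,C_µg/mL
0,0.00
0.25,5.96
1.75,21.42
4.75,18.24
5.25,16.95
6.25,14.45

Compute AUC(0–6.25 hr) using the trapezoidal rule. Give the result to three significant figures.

Trapezoidal AUC_0→6.25:
  [0→0.25]: (0.00+5.96)/2 × 0.25 = 0.745
  [0.25→1.75]: (5.96+21.42)/2 × 1.5 = 20.535
  [1.75→4.75]: (21.42+18.24)/2 × 3 = 59.49
  [4.75→5.25]: (18.24+16.95)/2 × 0.5 = 8.7975
  [5.25→6.25]: (16.95+14.45)/2 × 1 = 15.7
  Sum = 105.2675 µg/mL·hr

AUC = 105 µg/mL·hr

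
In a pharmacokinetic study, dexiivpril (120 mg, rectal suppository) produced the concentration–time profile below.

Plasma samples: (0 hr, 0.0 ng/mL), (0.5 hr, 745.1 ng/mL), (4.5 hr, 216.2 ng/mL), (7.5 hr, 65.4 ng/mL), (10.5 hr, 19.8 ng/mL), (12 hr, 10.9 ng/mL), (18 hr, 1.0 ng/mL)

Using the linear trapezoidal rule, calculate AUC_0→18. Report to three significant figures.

Trapezoidal AUC_0→18:
  [0→0.5]: (0.0+745.1)/2 × 0.5 = 186.275
  [0.5→4.5]: (745.1+216.2)/2 × 4 = 1922.6
  [4.5→7.5]: (216.2+65.4)/2 × 3 = 422.4
  [7.5→10.5]: (65.4+19.8)/2 × 3 = 127.8
  [10.5→12]: (19.8+10.9)/2 × 1.5 = 23.025
  [12→18]: (10.9+1.0)/2 × 6 = 35.7
  Sum = 2717.8 ng/mL·hr

AUC = 2720 ng/mL·hr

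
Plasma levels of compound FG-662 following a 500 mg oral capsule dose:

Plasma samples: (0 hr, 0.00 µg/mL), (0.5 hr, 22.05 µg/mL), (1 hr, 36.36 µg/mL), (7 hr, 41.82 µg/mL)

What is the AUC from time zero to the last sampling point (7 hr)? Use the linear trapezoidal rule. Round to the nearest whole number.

AUC = 255 µg/mL·hr

Trapezoidal AUC_0→7:
  [0→0.5]: (0.00+22.05)/2 × 0.5 = 5.5125
  [0.5→1]: (22.05+36.36)/2 × 0.5 = 14.6025
  [1→7]: (36.36+41.82)/2 × 6 = 234.54
  Sum = 254.655 µg/mL·hr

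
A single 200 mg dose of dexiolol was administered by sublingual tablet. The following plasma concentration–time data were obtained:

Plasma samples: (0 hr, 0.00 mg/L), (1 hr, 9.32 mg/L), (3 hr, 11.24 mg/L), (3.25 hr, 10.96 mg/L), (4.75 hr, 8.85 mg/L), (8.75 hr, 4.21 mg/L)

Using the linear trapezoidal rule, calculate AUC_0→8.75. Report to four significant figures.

Trapezoidal AUC_0→8.75:
  [0→1]: (0.00+9.32)/2 × 1 = 4.66
  [1→3]: (9.32+11.24)/2 × 2 = 20.56
  [3→3.25]: (11.24+10.96)/2 × 0.25 = 2.775
  [3.25→4.75]: (10.96+8.85)/2 × 1.5 = 14.8575
  [4.75→8.75]: (8.85+4.21)/2 × 4 = 26.12
  Sum = 68.9725 mg/L·hr

AUC = 68.97 mg/L·hr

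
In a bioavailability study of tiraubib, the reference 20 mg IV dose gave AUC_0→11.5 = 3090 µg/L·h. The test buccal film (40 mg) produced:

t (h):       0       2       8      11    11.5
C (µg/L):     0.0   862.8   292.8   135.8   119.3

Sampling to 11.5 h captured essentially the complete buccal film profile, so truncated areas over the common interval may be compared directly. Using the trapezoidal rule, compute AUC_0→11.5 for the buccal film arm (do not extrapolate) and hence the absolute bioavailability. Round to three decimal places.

F = 0.815

Trapezoidal AUC_0→11.5 (buccal film):
  [0→2]: (0.0+862.8)/2 × 2 = 862.8
  [2→8]: (862.8+292.8)/2 × 6 = 3466.8
  [8→11]: (292.8+135.8)/2 × 3 = 642.9
  [11→11.5]: (135.8+119.3)/2 × 0.5 = 63.775
  Sum = 5036.275 µg/L·h
F = (AUC_ev/D_ev)/(AUC_iv/D_iv) = (5036.275/40)/(3090/20) = 125.907/154.5 = 0.8149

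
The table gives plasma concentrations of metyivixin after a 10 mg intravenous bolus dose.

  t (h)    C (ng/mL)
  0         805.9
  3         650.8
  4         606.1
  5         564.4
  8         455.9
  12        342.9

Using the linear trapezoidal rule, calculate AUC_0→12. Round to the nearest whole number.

AUC = 6527 ng/mL·h

Trapezoidal AUC_0→12:
  [0→3]: (805.9+650.8)/2 × 3 = 2185.05
  [3→4]: (650.8+606.1)/2 × 1 = 628.45
  [4→5]: (606.1+564.4)/2 × 1 = 585.25
  [5→8]: (564.4+455.9)/2 × 3 = 1530.45
  [8→12]: (455.9+342.9)/2 × 4 = 1597.6
  Sum = 6526.8 ng/mL·h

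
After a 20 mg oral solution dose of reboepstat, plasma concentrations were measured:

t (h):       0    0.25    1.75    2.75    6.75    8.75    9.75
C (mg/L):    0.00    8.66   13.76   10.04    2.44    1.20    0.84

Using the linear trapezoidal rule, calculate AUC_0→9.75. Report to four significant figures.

Trapezoidal AUC_0→9.75:
  [0→0.25]: (0.00+8.66)/2 × 0.25 = 1.0825
  [0.25→1.75]: (8.66+13.76)/2 × 1.5 = 16.815
  [1.75→2.75]: (13.76+10.04)/2 × 1 = 11.9
  [2.75→6.75]: (10.04+2.44)/2 × 4 = 24.96
  [6.75→8.75]: (2.44+1.20)/2 × 2 = 3.64
  [8.75→9.75]: (1.20+0.84)/2 × 1 = 1.02
  Sum = 59.4175 mg/L·h

AUC = 59.42 mg/L·h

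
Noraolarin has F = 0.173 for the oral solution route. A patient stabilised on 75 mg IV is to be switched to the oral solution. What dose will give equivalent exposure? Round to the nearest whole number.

For equal systemic exposure: F × D_ev = D_iv
D_ev = D_iv / F = 75 / 0.173 = 433.526 mg

D_oral = 434 mg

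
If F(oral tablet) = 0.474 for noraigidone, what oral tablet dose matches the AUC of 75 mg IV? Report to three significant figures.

D_oral = 158 mg

For equal systemic exposure: F × D_ev = D_iv
D_ev = D_iv / F = 75 / 0.474 = 158.228 mg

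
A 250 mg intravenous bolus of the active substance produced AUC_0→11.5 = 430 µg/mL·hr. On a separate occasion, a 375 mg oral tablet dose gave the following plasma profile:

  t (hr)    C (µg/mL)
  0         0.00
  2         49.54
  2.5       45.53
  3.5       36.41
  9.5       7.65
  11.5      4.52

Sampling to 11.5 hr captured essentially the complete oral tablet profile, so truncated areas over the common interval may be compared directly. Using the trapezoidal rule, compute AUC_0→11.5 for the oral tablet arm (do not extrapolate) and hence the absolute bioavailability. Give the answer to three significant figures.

Trapezoidal AUC_0→11.5 (oral tablet):
  [0→2]: (0.00+49.54)/2 × 2 = 49.54
  [2→2.5]: (49.54+45.53)/2 × 0.5 = 23.7675
  [2.5→3.5]: (45.53+36.41)/2 × 1 = 40.97
  [3.5→9.5]: (36.41+7.65)/2 × 6 = 132.18
  [9.5→11.5]: (7.65+4.52)/2 × 2 = 12.17
  Sum = 258.6275 µg/mL·hr
F = (AUC_ev/D_ev)/(AUC_iv/D_iv) = (258.6275/375)/(430/250) = 0.689673/1.72 = 0.4010

F = 0.401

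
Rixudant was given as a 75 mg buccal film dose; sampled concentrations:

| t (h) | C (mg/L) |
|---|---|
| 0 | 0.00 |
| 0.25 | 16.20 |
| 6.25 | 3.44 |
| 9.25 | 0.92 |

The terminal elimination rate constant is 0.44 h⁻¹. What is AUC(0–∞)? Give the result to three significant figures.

AUC = 69.6 mg/L·h

Trapezoidal AUC_0→9.25:
  [0→0.25]: (0.00+16.20)/2 × 0.25 = 2.025
  [0.25→6.25]: (16.20+3.44)/2 × 6 = 58.92
  [6.25→9.25]: (3.44+0.92)/2 × 3 = 6.54
  Sum = 67.485 mg/L·h
Extrapolated tail: C_last / k_e = 0.92 / 0.44 = 2.091
AUC_0→∞ = 67.485 + 2.091 = 69.576 mg/L·h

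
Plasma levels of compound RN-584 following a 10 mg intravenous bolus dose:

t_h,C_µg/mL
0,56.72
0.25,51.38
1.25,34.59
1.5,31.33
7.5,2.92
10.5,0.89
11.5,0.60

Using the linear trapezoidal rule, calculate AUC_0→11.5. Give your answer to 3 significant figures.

Trapezoidal AUC_0→11.5:
  [0→0.25]: (56.72+51.38)/2 × 0.25 = 13.5125
  [0.25→1.25]: (51.38+34.59)/2 × 1 = 42.985
  [1.25→1.5]: (34.59+31.33)/2 × 0.25 = 8.24
  [1.5→7.5]: (31.33+2.92)/2 × 6 = 102.75
  [7.5→10.5]: (2.92+0.89)/2 × 3 = 5.715
  [10.5→11.5]: (0.89+0.60)/2 × 1 = 0.745
  Sum = 173.9475 µg/mL·h

AUC = 174 µg/mL·h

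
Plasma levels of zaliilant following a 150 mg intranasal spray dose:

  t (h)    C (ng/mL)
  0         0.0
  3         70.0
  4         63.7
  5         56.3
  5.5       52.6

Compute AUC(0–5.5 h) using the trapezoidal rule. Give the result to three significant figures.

Trapezoidal AUC_0→5.5:
  [0→3]: (0.0+70.0)/2 × 3 = 105.0
  [3→4]: (70.0+63.7)/2 × 1 = 66.85
  [4→5]: (63.7+56.3)/2 × 1 = 60.0
  [5→5.5]: (56.3+52.6)/2 × 0.5 = 27.225
  Sum = 259.075 ng/mL·h

AUC = 259 ng/mL·h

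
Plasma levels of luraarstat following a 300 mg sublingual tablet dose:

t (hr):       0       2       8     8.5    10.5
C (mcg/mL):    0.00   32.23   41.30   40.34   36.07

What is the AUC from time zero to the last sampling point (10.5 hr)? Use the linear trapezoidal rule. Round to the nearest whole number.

AUC = 350 mcg/mL·hr

Trapezoidal AUC_0→10.5:
  [0→2]: (0.00+32.23)/2 × 2 = 32.23
  [2→8]: (32.23+41.30)/2 × 6 = 220.59
  [8→8.5]: (41.30+40.34)/2 × 0.5 = 20.41
  [8.5→10.5]: (40.34+36.07)/2 × 2 = 76.41
  Sum = 349.64 mcg/mL·hr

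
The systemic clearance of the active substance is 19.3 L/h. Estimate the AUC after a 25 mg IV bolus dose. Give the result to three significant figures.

AUC_0→∞ = Dose_iv / CL
        = 25 / 19.3 = 1.29534 mg/L·h

AUC = 1.30 mg/L·h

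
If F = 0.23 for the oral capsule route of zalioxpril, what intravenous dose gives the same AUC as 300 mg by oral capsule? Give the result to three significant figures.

Systemic exposure from an extravascular dose = F × D_ev, so the equivalent IV dose is F × D_ev.
D_iv = F × D_ev = 0.23 × 300 = 69 mg

D_iv = 69.0 mg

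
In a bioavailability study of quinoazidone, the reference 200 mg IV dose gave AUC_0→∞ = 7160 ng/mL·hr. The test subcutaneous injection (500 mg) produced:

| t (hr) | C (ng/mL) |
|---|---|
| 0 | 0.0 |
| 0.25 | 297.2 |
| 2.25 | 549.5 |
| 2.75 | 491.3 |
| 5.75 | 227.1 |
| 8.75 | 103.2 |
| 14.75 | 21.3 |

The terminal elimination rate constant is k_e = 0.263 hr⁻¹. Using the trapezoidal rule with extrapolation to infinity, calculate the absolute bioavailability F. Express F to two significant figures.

Trapezoidal AUC_0→14.75 (subcutaneous injection):
  [0→0.25]: (0.0+297.2)/2 × 0.25 = 37.15
  [0.25→2.25]: (297.2+549.5)/2 × 2 = 846.7
  [2.25→2.75]: (549.5+491.3)/2 × 0.5 = 260.2
  [2.75→5.75]: (491.3+227.1)/2 × 3 = 1077.6
  [5.75→8.75]: (227.1+103.2)/2 × 3 = 495.45
  [8.75→14.75]: (103.2+21.3)/2 × 6 = 373.5
  Sum = 3090.6 ng/mL·hr
Tail: C_last/k_e = 21.3/0.263 = 80.989
AUC_0→∞ (subcutaneous injection) = 3090.6 + 80.989 = 3171.589 ng/mL·hr
F = (AUC_ev/D_ev)/(AUC_iv/D_iv) = (3171.589/500)/(7160/200) = 6.343178/35.8 = 0.1772

F = 0.18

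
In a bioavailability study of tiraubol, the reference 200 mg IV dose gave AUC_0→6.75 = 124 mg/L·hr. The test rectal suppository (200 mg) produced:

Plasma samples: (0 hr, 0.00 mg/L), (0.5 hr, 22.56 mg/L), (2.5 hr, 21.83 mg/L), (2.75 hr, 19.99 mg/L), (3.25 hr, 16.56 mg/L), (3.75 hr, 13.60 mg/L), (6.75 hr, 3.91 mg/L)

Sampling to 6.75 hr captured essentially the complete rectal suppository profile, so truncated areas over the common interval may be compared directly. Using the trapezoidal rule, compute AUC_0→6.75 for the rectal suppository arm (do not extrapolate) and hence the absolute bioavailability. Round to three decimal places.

Trapezoidal AUC_0→6.75 (rectal suppository):
  [0→0.5]: (0.00+22.56)/2 × 0.5 = 5.64
  [0.5→2.5]: (22.56+21.83)/2 × 2 = 44.39
  [2.5→2.75]: (21.83+19.99)/2 × 0.25 = 5.2275
  [2.75→3.25]: (19.99+16.56)/2 × 0.5 = 9.1375
  [3.25→3.75]: (16.56+13.60)/2 × 0.5 = 7.54
  [3.75→6.75]: (13.60+3.91)/2 × 3 = 26.265
  Sum = 98.2 mg/L·hr
F = (AUC_ev/D_ev)/(AUC_iv/D_iv) = (98.2/200)/(124/200) = 0.491/0.62 = 0.7919

F = 0.792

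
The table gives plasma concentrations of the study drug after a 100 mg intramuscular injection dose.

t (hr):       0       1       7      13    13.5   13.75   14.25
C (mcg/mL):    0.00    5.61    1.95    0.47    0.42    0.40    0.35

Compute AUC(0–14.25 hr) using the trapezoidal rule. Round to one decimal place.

AUC = 33.3 mcg/mL·hr

Trapezoidal AUC_0→14.25:
  [0→1]: (0.00+5.61)/2 × 1 = 2.805
  [1→7]: (5.61+1.95)/2 × 6 = 22.68
  [7→13]: (1.95+0.47)/2 × 6 = 7.26
  [13→13.5]: (0.47+0.42)/2 × 0.5 = 0.2225
  [13.5→13.75]: (0.42+0.40)/2 × 0.25 = 0.1025
  [13.75→14.25]: (0.40+0.35)/2 × 0.5 = 0.1875
  Sum = 33.2575 mcg/mL·hr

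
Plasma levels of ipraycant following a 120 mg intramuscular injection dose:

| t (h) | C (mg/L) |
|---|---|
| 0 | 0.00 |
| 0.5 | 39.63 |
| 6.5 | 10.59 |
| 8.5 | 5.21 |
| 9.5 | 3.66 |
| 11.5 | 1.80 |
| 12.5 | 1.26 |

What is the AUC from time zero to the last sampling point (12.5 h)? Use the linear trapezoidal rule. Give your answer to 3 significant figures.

AUC = 188 mg/L·h

Trapezoidal AUC_0→12.5:
  [0→0.5]: (0.00+39.63)/2 × 0.5 = 9.9075
  [0.5→6.5]: (39.63+10.59)/2 × 6 = 150.66
  [6.5→8.5]: (10.59+5.21)/2 × 2 = 15.8
  [8.5→9.5]: (5.21+3.66)/2 × 1 = 4.435
  [9.5→11.5]: (3.66+1.80)/2 × 2 = 5.46
  [11.5→12.5]: (1.80+1.26)/2 × 1 = 1.53
  Sum = 187.7925 mg/L·h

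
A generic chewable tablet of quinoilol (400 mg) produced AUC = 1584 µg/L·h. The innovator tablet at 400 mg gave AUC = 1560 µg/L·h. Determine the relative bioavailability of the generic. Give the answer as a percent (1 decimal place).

F_rel = 101.5%

F_rel = (AUC_test/D_test) / (AUC_ref/D_ref)
      = (1584/400) / (1560/400)
      = 3.96 / 3.9 = 1.0154 = 101.54%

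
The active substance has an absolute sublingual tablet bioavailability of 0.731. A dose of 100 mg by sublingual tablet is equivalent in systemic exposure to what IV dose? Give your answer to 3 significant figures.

Systemic exposure from an extravascular dose = F × D_ev, so the equivalent IV dose is F × D_ev.
D_iv = F × D_ev = 0.731 × 100 = 73.1 mg

D_iv = 73.1 mg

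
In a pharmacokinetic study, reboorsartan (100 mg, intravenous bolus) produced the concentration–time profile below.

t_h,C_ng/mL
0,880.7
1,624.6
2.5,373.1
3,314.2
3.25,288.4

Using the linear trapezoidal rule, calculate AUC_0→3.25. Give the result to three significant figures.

AUC = 1750 ng/mL·h

Trapezoidal AUC_0→3.25:
  [0→1]: (880.7+624.6)/2 × 1 = 752.65
  [1→2.5]: (624.6+373.1)/2 × 1.5 = 748.275
  [2.5→3]: (373.1+314.2)/2 × 0.5 = 171.825
  [3→3.25]: (314.2+288.4)/2 × 0.25 = 75.325
  Sum = 1748.075 ng/mL·h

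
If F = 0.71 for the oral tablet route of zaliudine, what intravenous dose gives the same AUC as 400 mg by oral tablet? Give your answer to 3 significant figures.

Systemic exposure from an extravascular dose = F × D_ev, so the equivalent IV dose is F × D_ev.
D_iv = F × D_ev = 0.71 × 400 = 284 mg

D_iv = 284 mg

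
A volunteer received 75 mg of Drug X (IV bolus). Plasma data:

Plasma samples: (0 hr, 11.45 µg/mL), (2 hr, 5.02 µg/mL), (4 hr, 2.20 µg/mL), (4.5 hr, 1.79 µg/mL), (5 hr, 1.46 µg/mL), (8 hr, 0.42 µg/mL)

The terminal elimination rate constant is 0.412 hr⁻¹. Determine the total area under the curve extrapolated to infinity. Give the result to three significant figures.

Trapezoidal AUC_0→8:
  [0→2]: (11.45+5.02)/2 × 2 = 16.47
  [2→4]: (5.02+2.20)/2 × 2 = 7.22
  [4→4.5]: (2.20+1.79)/2 × 0.5 = 0.9975
  [4.5→5]: (1.79+1.46)/2 × 0.5 = 0.8125
  [5→8]: (1.46+0.42)/2 × 3 = 2.82
  Sum = 28.32 µg/mL·hr
Extrapolated tail: C_last / k_e = 0.42 / 0.412 = 1.019
AUC_0→∞ = 28.32 + 1.019 = 29.339 µg/mL·hr

AUC = 29.3 µg/mL·hr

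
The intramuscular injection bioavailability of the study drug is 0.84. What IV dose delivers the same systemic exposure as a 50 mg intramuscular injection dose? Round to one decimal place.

Systemic exposure from an extravascular dose = F × D_ev, so the equivalent IV dose is F × D_ev.
D_iv = F × D_ev = 0.84 × 50 = 42 mg

D_iv = 42.0 mg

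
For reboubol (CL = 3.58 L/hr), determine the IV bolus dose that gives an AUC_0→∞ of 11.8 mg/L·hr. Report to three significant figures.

Dose_iv = CL × AUC_0→∞
     = 3.58 × 11.8 = 42.244 mg

Dose = 42.2 mg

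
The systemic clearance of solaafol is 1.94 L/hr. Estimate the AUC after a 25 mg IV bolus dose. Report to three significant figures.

AUC_0→∞ = Dose_iv / CL
        = 25 / 1.94 = 12.8866 mg/L·hr

AUC = 12.9 mg/L·hr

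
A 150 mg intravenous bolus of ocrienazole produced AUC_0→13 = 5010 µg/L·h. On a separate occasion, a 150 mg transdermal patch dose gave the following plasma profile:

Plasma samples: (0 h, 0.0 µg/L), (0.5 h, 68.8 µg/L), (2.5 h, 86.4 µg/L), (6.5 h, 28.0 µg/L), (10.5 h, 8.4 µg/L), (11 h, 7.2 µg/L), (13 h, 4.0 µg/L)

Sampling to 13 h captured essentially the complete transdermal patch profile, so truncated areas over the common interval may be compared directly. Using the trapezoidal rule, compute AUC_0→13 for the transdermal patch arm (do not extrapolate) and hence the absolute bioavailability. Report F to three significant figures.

F = 0.0976

Trapezoidal AUC_0→13 (transdermal patch):
  [0→0.5]: (0.0+68.8)/2 × 0.5 = 17.2
  [0.5→2.5]: (68.8+86.4)/2 × 2 = 155.2
  [2.5→6.5]: (86.4+28.0)/2 × 4 = 228.8
  [6.5→10.5]: (28.0+8.4)/2 × 4 = 72.8
  [10.5→11]: (8.4+7.2)/2 × 0.5 = 3.9
  [11→13]: (7.2+4.0)/2 × 2 = 11.2
  Sum = 489.1 µg/L·h
F = (AUC_ev/D_ev)/(AUC_iv/D_iv) = (489.1/150)/(5010/150) = 3.26067/33.4 = 0.0976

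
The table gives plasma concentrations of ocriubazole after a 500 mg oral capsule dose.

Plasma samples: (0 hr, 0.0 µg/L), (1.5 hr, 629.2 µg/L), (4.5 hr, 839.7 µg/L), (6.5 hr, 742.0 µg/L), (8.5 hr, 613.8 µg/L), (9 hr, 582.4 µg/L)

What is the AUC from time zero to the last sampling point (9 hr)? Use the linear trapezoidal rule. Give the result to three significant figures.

AUC = 5910 µg/L·hr

Trapezoidal AUC_0→9:
  [0→1.5]: (0.0+629.2)/2 × 1.5 = 471.9
  [1.5→4.5]: (629.2+839.7)/2 × 3 = 2203.35
  [4.5→6.5]: (839.7+742.0)/2 × 2 = 1581.7
  [6.5→8.5]: (742.0+613.8)/2 × 2 = 1355.8
  [8.5→9]: (613.8+582.4)/2 × 0.5 = 299.05
  Sum = 5911.8 µg/L·hr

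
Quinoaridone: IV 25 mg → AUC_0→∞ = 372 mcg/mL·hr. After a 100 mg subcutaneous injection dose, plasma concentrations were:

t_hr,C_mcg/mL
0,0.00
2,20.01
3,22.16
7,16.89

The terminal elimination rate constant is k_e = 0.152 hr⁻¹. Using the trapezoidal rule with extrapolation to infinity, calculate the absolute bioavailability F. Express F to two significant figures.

F = 0.15

Trapezoidal AUC_0→7 (subcutaneous injection):
  [0→2]: (0.00+20.01)/2 × 2 = 20.01
  [2→3]: (20.01+22.16)/2 × 1 = 21.085
  [3→7]: (22.16+16.89)/2 × 4 = 78.1
  Sum = 119.195 mcg/mL·hr
Tail: C_last/k_e = 16.89/0.152 = 111.118
AUC_0→∞ (subcutaneous injection) = 119.195 + 111.118 = 230.313 mcg/mL·hr
F = (AUC_ev/D_ev)/(AUC_iv/D_iv) = (230.313/100)/(372/25) = 2.30313/14.88 = 0.1548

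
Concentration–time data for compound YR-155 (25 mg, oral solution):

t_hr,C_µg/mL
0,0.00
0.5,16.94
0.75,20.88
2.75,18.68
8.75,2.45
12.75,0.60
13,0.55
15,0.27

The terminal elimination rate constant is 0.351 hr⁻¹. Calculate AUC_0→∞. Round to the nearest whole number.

Trapezoidal AUC_0→15:
  [0→0.5]: (0.00+16.94)/2 × 0.5 = 4.235
  [0.5→0.75]: (16.94+20.88)/2 × 0.25 = 4.7275
  [0.75→2.75]: (20.88+18.68)/2 × 2 = 39.56
  [2.75→8.75]: (18.68+2.45)/2 × 6 = 63.39
  [8.75→12.75]: (2.45+0.60)/2 × 4 = 6.1
  [12.75→13]: (0.60+0.55)/2 × 0.25 = 0.14375
  [13→15]: (0.55+0.27)/2 × 2 = 0.82
  Sum = 118.97625 µg/mL·hr
Extrapolated tail: C_last / k_e = 0.27 / 0.351 = 0.769
AUC_0→∞ = 118.97625 + 0.769 = 119.74525 µg/mL·hr

AUC = 120 µg/mL·hr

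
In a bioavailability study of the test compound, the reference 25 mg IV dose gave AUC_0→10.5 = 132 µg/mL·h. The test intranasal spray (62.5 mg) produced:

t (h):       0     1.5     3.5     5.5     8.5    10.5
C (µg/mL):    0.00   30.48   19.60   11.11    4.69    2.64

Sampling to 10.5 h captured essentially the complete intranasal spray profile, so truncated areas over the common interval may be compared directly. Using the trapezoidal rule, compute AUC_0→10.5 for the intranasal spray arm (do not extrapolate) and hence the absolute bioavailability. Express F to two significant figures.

Trapezoidal AUC_0→10.5 (intranasal spray):
  [0→1.5]: (0.00+30.48)/2 × 1.5 = 22.86
  [1.5→3.5]: (30.48+19.60)/2 × 2 = 50.08
  [3.5→5.5]: (19.60+11.11)/2 × 2 = 30.71
  [5.5→8.5]: (11.11+4.69)/2 × 3 = 23.7
  [8.5→10.5]: (4.69+2.64)/2 × 2 = 7.33
  Sum = 134.68 µg/mL·h
F = (AUC_ev/D_ev)/(AUC_iv/D_iv) = (134.68/62.5)/(132/25) = 2.15488/5.28 = 0.4081

F = 0.41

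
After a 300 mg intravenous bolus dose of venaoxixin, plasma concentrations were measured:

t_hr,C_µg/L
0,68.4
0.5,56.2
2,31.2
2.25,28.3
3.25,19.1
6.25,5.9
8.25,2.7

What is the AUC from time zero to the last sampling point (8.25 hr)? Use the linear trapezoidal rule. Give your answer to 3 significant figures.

Trapezoidal AUC_0→8.25:
  [0→0.5]: (68.4+56.2)/2 × 0.5 = 31.15
  [0.5→2]: (56.2+31.2)/2 × 1.5 = 65.55
  [2→2.25]: (31.2+28.3)/2 × 0.25 = 7.4375
  [2.25→3.25]: (28.3+19.1)/2 × 1 = 23.7
  [3.25→6.25]: (19.1+5.9)/2 × 3 = 37.5
  [6.25→8.25]: (5.9+2.7)/2 × 2 = 8.6
  Sum = 173.9375 µg/L·hr

AUC = 174 µg/L·hr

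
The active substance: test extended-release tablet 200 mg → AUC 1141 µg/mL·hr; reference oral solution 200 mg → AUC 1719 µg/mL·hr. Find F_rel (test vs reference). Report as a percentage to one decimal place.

F_rel = (AUC_test/D_test) / (AUC_ref/D_ref)
      = (1141/200) / (1719/200)
      = 5.705 / 8.595 = 0.6638 = 66.38%

F_rel = 66.4%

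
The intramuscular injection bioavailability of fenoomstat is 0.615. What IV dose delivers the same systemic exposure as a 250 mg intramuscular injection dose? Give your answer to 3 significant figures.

D_iv = 154 mg

Systemic exposure from an extravascular dose = F × D_ev, so the equivalent IV dose is F × D_ev.
D_iv = F × D_ev = 0.615 × 250 = 153.75 mg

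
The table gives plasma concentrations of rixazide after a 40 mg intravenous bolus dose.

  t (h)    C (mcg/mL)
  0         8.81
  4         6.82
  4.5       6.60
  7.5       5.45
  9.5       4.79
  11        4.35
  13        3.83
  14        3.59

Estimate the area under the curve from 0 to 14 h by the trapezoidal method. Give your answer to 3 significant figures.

Trapezoidal AUC_0→14:
  [0→4]: (8.81+6.82)/2 × 4 = 31.26
  [4→4.5]: (6.82+6.60)/2 × 0.5 = 3.355
  [4.5→7.5]: (6.60+5.45)/2 × 3 = 18.075
  [7.5→9.5]: (5.45+4.79)/2 × 2 = 10.24
  [9.5→11]: (4.79+4.35)/2 × 1.5 = 6.855
  [11→13]: (4.35+3.83)/2 × 2 = 8.18
  [13→14]: (3.83+3.59)/2 × 1 = 3.71
  Sum = 81.675 mcg/mL·h

AUC = 81.7 mcg/mL·h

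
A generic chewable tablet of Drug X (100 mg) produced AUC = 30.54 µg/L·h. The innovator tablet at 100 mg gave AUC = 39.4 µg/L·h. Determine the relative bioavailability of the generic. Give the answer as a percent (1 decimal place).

F_rel = 77.5%

F_rel = (AUC_test/D_test) / (AUC_ref/D_ref)
      = (30.54/100) / (39.4/100)
      = 0.3054 / 0.394 = 0.7751 = 77.51%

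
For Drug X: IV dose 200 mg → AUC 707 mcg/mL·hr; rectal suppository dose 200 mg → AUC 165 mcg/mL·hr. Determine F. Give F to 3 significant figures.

F = 0.233

F = (AUC_ev / D_ev) / (AUC_iv / D_iv)
  = (165/200) / (707/200)
  = 0.825 / 3.535 = 0.2334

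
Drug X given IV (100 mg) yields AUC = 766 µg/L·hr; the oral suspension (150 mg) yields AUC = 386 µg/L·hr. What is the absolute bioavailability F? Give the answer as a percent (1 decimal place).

F = (AUC_ev / D_ev) / (AUC_iv / D_iv)
  = (386/150) / (766/100)
  = 2.57333 / 7.66 = 0.3359
  = 33.59%

F = 33.6%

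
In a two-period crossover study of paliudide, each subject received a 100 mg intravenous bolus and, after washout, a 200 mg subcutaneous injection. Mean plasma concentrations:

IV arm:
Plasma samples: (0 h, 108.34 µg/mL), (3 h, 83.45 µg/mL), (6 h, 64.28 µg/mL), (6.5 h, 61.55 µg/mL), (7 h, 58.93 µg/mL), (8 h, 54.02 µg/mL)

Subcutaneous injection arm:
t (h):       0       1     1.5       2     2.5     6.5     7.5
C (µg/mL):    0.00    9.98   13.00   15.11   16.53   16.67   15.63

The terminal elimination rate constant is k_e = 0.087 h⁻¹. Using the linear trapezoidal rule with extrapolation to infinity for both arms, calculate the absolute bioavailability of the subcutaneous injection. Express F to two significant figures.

Trapezoidal AUC_0→8 (IV):
  [0→3]: (108.34+83.45)/2 × 3 = 287.685
  [3→6]: (83.45+64.28)/2 × 3 = 221.595
  [6→6.5]: (64.28+61.55)/2 × 0.5 = 31.4575
  [6.5→7]: (61.55+58.93)/2 × 0.5 = 30.12
  [7→8]: (58.93+54.02)/2 × 1 = 56.475
  Sum = 627.3325 µg/mL·h
IV tail: 54.02/0.087 = 620.920; AUC_iv,0→∞ = 627.3325 + 620.920 = 1248.2525 µg/mL·h
Trapezoidal AUC_0→7.5 (subcutaneous injection):
  [0→1]: (0.00+9.98)/2 × 1 = 4.99
  [1→1.5]: (9.98+13.00)/2 × 0.5 = 5.745
  [1.5→2]: (13.00+15.11)/2 × 0.5 = 7.0275
  [2→2.5]: (15.11+16.53)/2 × 0.5 = 7.91
  [2.5→6.5]: (16.53+16.67)/2 × 4 = 66.4
  [6.5→7.5]: (16.67+15.63)/2 × 1 = 16.15
  Sum = 108.2225 µg/mL·h
subcutaneous injection tail: 15.63/0.087 = 179.655; AUC_ev,0→∞ = 108.2225 + 179.655 = 287.8775 µg/mL·h
F = (AUC_ev/D_ev)/(AUC_iv/D_iv) = (287.8775/200)/(1248.2525/100) = 1.4393875/12.482525 = 0.1153

F = 0.12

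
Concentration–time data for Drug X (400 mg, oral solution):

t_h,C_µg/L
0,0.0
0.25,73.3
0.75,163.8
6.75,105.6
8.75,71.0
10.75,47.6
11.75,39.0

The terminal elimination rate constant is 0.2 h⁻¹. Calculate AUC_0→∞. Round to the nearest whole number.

AUC = 1410 µg/L·h

Trapezoidal AUC_0→11.75:
  [0→0.25]: (0.0+73.3)/2 × 0.25 = 9.1625
  [0.25→0.75]: (73.3+163.8)/2 × 0.5 = 59.275
  [0.75→6.75]: (163.8+105.6)/2 × 6 = 808.2
  [6.75→8.75]: (105.6+71.0)/2 × 2 = 176.6
  [8.75→10.75]: (71.0+47.6)/2 × 2 = 118.6
  [10.75→11.75]: (47.6+39.0)/2 × 1 = 43.3
  Sum = 1215.1375 µg/L·h
Extrapolated tail: C_last / k_e = 39.0 / 0.2 = 195.000
AUC_0→∞ = 1215.1375 + 195.000 = 1410.1375 µg/L·h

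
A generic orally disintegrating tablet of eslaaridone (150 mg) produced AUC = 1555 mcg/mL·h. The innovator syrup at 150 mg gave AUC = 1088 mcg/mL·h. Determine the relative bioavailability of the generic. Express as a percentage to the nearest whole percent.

F_rel = 143%

F_rel = (AUC_test/D_test) / (AUC_ref/D_ref)
      = (1555/150) / (1088/150)
      = 10.3667 / 7.25333 = 1.4292 = 142.92%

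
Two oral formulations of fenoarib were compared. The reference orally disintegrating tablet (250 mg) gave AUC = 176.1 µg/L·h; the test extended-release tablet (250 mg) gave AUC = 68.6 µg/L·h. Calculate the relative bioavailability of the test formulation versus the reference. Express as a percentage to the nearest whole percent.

F_rel = (AUC_test/D_test) / (AUC_ref/D_ref)
      = (68.6/250) / (176.1/250)
      = 0.2744 / 0.7044 = 0.3896 = 38.96%

F_rel = 39%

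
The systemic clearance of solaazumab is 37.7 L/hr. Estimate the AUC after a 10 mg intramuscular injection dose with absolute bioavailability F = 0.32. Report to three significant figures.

AUC = 0.0849 mg/L·hr

AUC_0→∞ = F × Dose / CL
        = 0.32 × 10 / 37.7 = 0.0848806 mg/L·hr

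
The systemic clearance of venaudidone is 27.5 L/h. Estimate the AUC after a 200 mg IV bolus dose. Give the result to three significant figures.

AUC_0→∞ = Dose_iv / CL
        = 200 / 27.5 = 7.27273 mg/L·h

AUC = 7.27 mg/L·h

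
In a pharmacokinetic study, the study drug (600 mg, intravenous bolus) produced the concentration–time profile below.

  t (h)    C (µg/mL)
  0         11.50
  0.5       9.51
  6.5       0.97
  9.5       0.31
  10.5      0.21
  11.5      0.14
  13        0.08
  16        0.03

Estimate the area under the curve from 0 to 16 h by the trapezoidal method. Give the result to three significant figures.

Trapezoidal AUC_0→16:
  [0→0.5]: (11.50+9.51)/2 × 0.5 = 5.2525
  [0.5→6.5]: (9.51+0.97)/2 × 6 = 31.44
  [6.5→9.5]: (0.97+0.31)/2 × 3 = 1.92
  [9.5→10.5]: (0.31+0.21)/2 × 1 = 0.26
  [10.5→11.5]: (0.21+0.14)/2 × 1 = 0.175
  [11.5→13]: (0.14+0.08)/2 × 1.5 = 0.165
  [13→16]: (0.08+0.03)/2 × 3 = 0.165
  Sum = 39.3775 µg/mL·h

AUC = 39.4 µg/mL·h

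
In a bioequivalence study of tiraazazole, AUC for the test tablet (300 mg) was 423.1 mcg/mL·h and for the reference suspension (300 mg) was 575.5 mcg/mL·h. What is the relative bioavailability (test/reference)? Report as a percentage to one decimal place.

F_rel = (AUC_test/D_test) / (AUC_ref/D_ref)
      = (423.1/300) / (575.5/300)
      = 1.41033 / 1.91833 = 0.7352 = 73.52%

F_rel = 73.5%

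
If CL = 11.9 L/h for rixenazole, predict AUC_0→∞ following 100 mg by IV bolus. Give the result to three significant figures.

AUC = 8.40 mg/L·h

AUC_0→∞ = Dose_iv / CL
        = 100 / 11.9 = 8.40336 mg/L·h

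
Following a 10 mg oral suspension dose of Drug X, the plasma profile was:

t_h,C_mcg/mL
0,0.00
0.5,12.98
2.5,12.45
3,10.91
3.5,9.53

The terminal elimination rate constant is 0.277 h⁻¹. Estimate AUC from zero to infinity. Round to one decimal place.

Trapezoidal AUC_0→3.5:
  [0→0.5]: (0.00+12.98)/2 × 0.5 = 3.245
  [0.5→2.5]: (12.98+12.45)/2 × 2 = 25.43
  [2.5→3]: (12.45+10.91)/2 × 0.5 = 5.84
  [3→3.5]: (10.91+9.53)/2 × 0.5 = 5.11
  Sum = 39.625 mcg/mL·h
Extrapolated tail: C_last / k_e = 9.53 / 0.277 = 34.404
AUC_0→∞ = 39.625 + 34.404 = 74.029 mcg/mL·h

AUC = 74.0 mcg/mL·h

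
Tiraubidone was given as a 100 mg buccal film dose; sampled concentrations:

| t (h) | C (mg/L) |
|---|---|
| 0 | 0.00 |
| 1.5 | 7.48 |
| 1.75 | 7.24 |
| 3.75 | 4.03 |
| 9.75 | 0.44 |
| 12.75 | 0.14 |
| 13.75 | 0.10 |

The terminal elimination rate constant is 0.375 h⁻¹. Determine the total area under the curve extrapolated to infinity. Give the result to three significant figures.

Trapezoidal AUC_0→13.75:
  [0→1.5]: (0.00+7.48)/2 × 1.5 = 5.61
  [1.5→1.75]: (7.48+7.24)/2 × 0.25 = 1.84
  [1.75→3.75]: (7.24+4.03)/2 × 2 = 11.27
  [3.75→9.75]: (4.03+0.44)/2 × 6 = 13.41
  [9.75→12.75]: (0.44+0.14)/2 × 3 = 0.87
  [12.75→13.75]: (0.14+0.10)/2 × 1 = 0.12
  Sum = 33.12 mg/L·h
Extrapolated tail: C_last / k_e = 0.10 / 0.375 = 0.267
AUC_0→∞ = 33.12 + 0.267 = 33.387 mg/L·h

AUC = 33.4 mg/L·h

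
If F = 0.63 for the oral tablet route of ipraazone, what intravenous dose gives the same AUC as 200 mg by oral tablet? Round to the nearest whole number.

Systemic exposure from an extravascular dose = F × D_ev, so the equivalent IV dose is F × D_ev.
D_iv = F × D_ev = 0.63 × 200 = 126 mg

D_iv = 126 mg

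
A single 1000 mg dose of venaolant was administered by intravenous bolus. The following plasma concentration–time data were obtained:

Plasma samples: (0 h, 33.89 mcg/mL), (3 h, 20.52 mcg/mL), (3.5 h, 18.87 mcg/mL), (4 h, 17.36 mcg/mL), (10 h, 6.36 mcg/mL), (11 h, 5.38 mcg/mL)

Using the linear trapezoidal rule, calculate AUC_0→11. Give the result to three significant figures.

Trapezoidal AUC_0→11:
  [0→3]: (33.89+20.52)/2 × 3 = 81.615
  [3→3.5]: (20.52+18.87)/2 × 0.5 = 9.8475
  [3.5→4]: (18.87+17.36)/2 × 0.5 = 9.0575
  [4→10]: (17.36+6.36)/2 × 6 = 71.16
  [10→11]: (6.36+5.38)/2 × 1 = 5.87
  Sum = 177.55 mcg/mL·h

AUC = 178 mcg/mL·h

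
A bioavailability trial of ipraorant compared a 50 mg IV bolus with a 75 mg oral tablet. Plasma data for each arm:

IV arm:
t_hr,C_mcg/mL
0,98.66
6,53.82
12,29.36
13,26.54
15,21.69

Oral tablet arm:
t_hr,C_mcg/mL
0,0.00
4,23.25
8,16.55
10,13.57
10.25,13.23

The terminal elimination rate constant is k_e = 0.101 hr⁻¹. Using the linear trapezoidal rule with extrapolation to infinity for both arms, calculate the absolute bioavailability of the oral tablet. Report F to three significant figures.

Trapezoidal AUC_0→15 (IV):
  [0→6]: (98.66+53.82)/2 × 6 = 457.44
  [6→12]: (53.82+29.36)/2 × 6 = 249.54
  [12→13]: (29.36+26.54)/2 × 1 = 27.95
  [13→15]: (26.54+21.69)/2 × 2 = 48.23
  Sum = 783.16 mcg/mL·hr
IV tail: 21.69/0.101 = 214.752; AUC_iv,0→∞ = 783.16 + 214.752 = 997.912 mcg/mL·hr
Trapezoidal AUC_0→10.25 (oral tablet):
  [0→4]: (0.00+23.25)/2 × 4 = 46.5
  [4→8]: (23.25+16.55)/2 × 4 = 79.6
  [8→10]: (16.55+13.57)/2 × 2 = 30.12
  [10→10.25]: (13.57+13.23)/2 × 0.25 = 3.35
  Sum = 159.57 mcg/mL·hr
oral tablet tail: 13.23/0.101 = 130.990; AUC_ev,0→∞ = 159.57 + 130.990 = 290.56 mcg/mL·hr
F = (AUC_ev/D_ev)/(AUC_iv/D_iv) = (290.56/75)/(997.912/50) = 3.87413/19.95824 = 0.1941

F = 0.194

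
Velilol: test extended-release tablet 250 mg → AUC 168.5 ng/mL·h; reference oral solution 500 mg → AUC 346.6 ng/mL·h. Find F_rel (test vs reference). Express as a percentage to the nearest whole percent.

F_rel = 97%

F_rel = (AUC_test/D_test) / (AUC_ref/D_ref)
      = (168.5/250) / (346.6/500)
      = 0.674 / 0.6932 = 0.9723 = 97.23%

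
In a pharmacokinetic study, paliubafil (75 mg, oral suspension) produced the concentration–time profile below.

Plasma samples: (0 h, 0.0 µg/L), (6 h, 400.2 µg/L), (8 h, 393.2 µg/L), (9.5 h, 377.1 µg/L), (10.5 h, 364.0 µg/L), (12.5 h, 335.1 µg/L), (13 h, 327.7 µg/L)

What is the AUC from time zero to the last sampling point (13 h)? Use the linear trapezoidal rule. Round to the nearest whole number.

Trapezoidal AUC_0→13:
  [0→6]: (0.0+400.2)/2 × 6 = 1200.6
  [6→8]: (400.2+393.2)/2 × 2 = 793.4
  [8→9.5]: (393.2+377.1)/2 × 1.5 = 577.725
  [9.5→10.5]: (377.1+364.0)/2 × 1 = 370.55
  [10.5→12.5]: (364.0+335.1)/2 × 2 = 699.1
  [12.5→13]: (335.1+327.7)/2 × 0.5 = 165.7
  Sum = 3807.075 µg/L·h

AUC = 3807 µg/L·h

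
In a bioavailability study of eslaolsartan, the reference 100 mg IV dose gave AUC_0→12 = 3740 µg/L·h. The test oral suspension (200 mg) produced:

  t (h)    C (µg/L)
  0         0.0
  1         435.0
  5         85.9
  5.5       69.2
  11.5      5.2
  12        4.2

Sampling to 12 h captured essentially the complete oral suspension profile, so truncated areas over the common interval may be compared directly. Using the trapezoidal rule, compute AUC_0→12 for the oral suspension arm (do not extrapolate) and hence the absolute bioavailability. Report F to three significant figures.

F = 0.204

Trapezoidal AUC_0→12 (oral suspension):
  [0→1]: (0.0+435.0)/2 × 1 = 217.5
  [1→5]: (435.0+85.9)/2 × 4 = 1041.8
  [5→5.5]: (85.9+69.2)/2 × 0.5 = 38.775
  [5.5→11.5]: (69.2+5.2)/2 × 6 = 223.2
  [11.5→12]: (5.2+4.2)/2 × 0.5 = 2.35
  Sum = 1523.625 µg/L·h
F = (AUC_ev/D_ev)/(AUC_iv/D_iv) = (1523.625/200)/(3740/100) = 7.618125/37.4 = 0.2037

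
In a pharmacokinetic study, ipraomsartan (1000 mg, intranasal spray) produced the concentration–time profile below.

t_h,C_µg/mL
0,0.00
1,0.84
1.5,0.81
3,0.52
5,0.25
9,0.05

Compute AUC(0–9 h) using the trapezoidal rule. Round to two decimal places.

Trapezoidal AUC_0→9:
  [0→1]: (0.00+0.84)/2 × 1 = 0.42
  [1→1.5]: (0.84+0.81)/2 × 0.5 = 0.4125
  [1.5→3]: (0.81+0.52)/2 × 1.5 = 0.9975
  [3→5]: (0.52+0.25)/2 × 2 = 0.77
  [5→9]: (0.25+0.05)/2 × 4 = 0.6
  Sum = 3.2 µg/mL·h

AUC = 3.20 µg/mL·h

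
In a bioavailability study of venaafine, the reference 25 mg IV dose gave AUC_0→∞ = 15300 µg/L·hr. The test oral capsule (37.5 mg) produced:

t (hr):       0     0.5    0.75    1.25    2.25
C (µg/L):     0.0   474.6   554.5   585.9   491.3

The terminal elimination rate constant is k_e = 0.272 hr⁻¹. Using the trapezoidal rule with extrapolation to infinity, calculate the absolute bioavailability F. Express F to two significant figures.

F = 0.13

Trapezoidal AUC_0→2.25 (oral capsule):
  [0→0.5]: (0.0+474.6)/2 × 0.5 = 118.65
  [0.5→0.75]: (474.6+554.5)/2 × 0.25 = 128.6375
  [0.75→1.25]: (554.5+585.9)/2 × 0.5 = 285.1
  [1.25→2.25]: (585.9+491.3)/2 × 1 = 538.6
  Sum = 1070.9875 µg/L·hr
Tail: C_last/k_e = 491.3/0.272 = 1806.250
AUC_0→∞ (oral capsule) = 1070.9875 + 1806.250 = 2877.2375 µg/L·hr
F = (AUC_ev/D_ev)/(AUC_iv/D_iv) = (2877.2375/37.5)/(15300/25) = 76.7263/612 = 0.1254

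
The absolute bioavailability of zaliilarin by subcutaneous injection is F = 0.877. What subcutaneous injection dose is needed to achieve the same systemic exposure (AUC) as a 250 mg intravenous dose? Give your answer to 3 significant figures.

D_subcutaneous = 285 mg

For equal systemic exposure: F × D_ev = D_iv
D_ev = D_iv / F = 250 / 0.877 = 285.063 mg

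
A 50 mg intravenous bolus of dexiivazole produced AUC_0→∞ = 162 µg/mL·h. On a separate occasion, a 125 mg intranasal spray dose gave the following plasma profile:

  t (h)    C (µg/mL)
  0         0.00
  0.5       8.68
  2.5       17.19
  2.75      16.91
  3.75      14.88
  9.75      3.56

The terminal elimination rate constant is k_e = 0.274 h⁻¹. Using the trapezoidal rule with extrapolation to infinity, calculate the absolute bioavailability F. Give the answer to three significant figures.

F = 0.288

Trapezoidal AUC_0→9.75 (intranasal spray):
  [0→0.5]: (0.00+8.68)/2 × 0.5 = 2.17
  [0.5→2.5]: (8.68+17.19)/2 × 2 = 25.87
  [2.5→2.75]: (17.19+16.91)/2 × 0.25 = 4.2625
  [2.75→3.75]: (16.91+14.88)/2 × 1 = 15.895
  [3.75→9.75]: (14.88+3.56)/2 × 6 = 55.32
  Sum = 103.5175 µg/mL·h
Tail: C_last/k_e = 3.56/0.274 = 12.993
AUC_0→∞ (intranasal spray) = 103.5175 + 12.993 = 116.5105 µg/mL·h
F = (AUC_ev/D_ev)/(AUC_iv/D_iv) = (116.5105/125)/(162/50) = 0.932084/3.24 = 0.2877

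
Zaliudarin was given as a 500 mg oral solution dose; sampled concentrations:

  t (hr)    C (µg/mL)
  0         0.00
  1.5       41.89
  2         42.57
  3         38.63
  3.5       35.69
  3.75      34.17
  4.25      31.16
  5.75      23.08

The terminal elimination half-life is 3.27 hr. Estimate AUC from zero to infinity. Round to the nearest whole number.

AUC = 286 µg/mL·hr

Trapezoidal AUC_0→5.75:
  [0→1.5]: (0.00+41.89)/2 × 1.5 = 31.4175
  [1.5→2]: (41.89+42.57)/2 × 0.5 = 21.115
  [2→3]: (42.57+38.63)/2 × 1 = 40.6
  [3→3.5]: (38.63+35.69)/2 × 0.5 = 18.58
  [3.5→3.75]: (35.69+34.17)/2 × 0.25 = 8.7325
  [3.75→4.25]: (34.17+31.16)/2 × 0.5 = 16.3325
  [4.25→5.75]: (31.16+23.08)/2 × 1.5 = 40.68
  Sum = 177.4575 µg/mL·hr
k_e = ln2 / t½ = 0.693147 / 3.27 = 0.2120 hr^-1
Extrapolated tail: C_last / k_e = 23.08 / 0.212 = 108.868
AUC_0→∞ = 177.4575 + 108.868 = 286.3255 µg/mL·hr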